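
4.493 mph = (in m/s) 2.009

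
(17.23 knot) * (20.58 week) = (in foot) 3.62e+08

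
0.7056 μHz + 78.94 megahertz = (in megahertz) 78.94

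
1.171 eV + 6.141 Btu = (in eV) 4.044e+22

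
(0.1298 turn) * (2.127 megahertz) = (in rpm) 1.657e+07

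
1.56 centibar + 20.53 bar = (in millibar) 2.055e+04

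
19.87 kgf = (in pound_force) 43.81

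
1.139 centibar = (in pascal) 1139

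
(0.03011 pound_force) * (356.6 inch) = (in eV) 7.572e+18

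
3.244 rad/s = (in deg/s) 185.9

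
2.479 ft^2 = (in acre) 5.691e-05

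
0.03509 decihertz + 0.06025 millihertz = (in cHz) 0.3569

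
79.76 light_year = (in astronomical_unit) 5.044e+06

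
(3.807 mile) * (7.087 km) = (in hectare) 4342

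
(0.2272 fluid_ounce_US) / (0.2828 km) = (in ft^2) 2.557e-07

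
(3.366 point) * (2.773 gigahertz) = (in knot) 6.401e+06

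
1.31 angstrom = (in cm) 1.31e-08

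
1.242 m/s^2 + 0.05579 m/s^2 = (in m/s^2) 1.298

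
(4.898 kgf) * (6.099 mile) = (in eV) 2.943e+24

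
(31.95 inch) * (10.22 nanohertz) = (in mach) 2.436e-11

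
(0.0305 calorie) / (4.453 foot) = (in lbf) 0.02114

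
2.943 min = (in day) 0.002044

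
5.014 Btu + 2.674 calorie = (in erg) 5.301e+10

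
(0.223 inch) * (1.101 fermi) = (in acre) 1.541e-21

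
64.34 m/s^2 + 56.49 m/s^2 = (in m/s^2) 120.8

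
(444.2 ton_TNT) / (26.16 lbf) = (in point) 4.527e+13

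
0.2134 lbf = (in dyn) 9.493e+04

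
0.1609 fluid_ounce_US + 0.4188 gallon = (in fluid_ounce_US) 53.77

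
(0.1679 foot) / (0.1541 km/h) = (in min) 0.01993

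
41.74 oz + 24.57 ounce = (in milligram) 1.88e+06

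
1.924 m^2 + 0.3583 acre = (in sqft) 1.563e+04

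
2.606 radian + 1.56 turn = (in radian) 12.41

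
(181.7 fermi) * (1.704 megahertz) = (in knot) 6.018e-07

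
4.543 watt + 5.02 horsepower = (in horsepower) 5.026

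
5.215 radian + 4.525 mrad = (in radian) 5.22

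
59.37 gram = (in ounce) 2.094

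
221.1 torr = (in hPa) 294.8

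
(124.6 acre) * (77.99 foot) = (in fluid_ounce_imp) 4.219e+11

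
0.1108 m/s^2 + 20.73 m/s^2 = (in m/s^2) 20.84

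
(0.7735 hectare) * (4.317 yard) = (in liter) 3.053e+07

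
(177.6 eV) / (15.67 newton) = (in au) 1.214e-29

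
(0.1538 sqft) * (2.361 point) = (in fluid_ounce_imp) 0.4189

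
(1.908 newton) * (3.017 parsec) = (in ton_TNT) 4.245e+07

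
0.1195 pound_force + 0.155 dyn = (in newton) 0.5316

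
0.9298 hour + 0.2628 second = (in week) 0.005535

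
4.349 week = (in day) 30.44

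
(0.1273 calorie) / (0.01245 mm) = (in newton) 4.278e+04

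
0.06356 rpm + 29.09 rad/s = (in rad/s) 29.1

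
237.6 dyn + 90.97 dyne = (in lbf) 0.0007387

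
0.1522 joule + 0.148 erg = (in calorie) 0.03638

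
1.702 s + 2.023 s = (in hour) 0.001035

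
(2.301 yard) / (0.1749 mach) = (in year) 1.12e-09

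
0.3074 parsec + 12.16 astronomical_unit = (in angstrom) 9.487e+25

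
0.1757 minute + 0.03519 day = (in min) 50.85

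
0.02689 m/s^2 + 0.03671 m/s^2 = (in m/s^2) 0.0636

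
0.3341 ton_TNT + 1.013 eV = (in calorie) 3.341e+08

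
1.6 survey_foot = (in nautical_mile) 0.0002633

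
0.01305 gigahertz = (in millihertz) 1.305e+10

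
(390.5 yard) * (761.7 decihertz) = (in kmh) 9.791e+04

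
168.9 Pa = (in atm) 0.001667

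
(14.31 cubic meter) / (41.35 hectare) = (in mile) 2.15e-08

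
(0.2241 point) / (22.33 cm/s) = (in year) 1.123e-11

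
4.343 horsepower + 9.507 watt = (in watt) 3248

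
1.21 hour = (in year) 0.0001381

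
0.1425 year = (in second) 4.494e+06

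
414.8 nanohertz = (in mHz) 0.0004148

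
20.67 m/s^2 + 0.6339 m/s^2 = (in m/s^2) 21.3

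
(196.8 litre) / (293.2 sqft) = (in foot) 0.0237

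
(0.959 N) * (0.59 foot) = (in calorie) 0.04122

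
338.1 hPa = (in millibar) 338.1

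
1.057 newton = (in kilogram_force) 0.1078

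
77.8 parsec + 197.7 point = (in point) 6.805e+21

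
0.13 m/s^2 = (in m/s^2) 0.13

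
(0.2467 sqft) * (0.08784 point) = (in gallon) 0.0001876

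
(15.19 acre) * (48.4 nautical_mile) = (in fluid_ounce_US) 1.863e+14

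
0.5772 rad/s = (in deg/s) 33.07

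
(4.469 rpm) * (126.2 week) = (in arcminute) 1.228e+11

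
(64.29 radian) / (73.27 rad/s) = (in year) 2.782e-08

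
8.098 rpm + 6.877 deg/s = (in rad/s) 0.968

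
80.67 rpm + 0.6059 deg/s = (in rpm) 80.77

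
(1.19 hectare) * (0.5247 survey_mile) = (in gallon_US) 2.655e+09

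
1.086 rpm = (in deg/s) 6.516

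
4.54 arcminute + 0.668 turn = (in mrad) 4198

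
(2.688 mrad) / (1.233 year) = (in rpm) 6.601e-10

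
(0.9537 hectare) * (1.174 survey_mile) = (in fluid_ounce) 6.093e+11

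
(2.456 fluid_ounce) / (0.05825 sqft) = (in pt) 38.05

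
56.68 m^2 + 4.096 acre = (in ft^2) 1.79e+05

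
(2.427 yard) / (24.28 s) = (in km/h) 0.329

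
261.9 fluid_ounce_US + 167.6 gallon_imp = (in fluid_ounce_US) 2.603e+04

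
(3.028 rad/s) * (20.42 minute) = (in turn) 590.4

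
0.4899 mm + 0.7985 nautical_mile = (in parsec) 4.793e-14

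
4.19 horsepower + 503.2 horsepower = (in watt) 3.784e+05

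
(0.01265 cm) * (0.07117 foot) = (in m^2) 2.744e-06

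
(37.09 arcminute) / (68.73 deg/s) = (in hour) 2.498e-06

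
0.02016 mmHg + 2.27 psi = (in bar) 0.1565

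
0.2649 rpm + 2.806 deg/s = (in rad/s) 0.07671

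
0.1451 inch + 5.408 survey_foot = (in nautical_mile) 0.000892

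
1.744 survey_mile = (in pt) 7.956e+06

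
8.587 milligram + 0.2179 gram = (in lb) 0.0004993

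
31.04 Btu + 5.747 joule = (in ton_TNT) 7.829e-06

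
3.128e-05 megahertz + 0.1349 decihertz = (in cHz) 3129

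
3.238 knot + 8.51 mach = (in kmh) 1.044e+04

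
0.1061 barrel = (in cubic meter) 0.01687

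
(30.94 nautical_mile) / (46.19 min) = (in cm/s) 2068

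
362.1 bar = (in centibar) 3.621e+04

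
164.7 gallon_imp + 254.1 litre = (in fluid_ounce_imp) 3.53e+04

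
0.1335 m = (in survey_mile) 8.295e-05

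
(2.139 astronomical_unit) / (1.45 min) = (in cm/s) 3.678e+11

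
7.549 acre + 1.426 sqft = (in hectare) 3.055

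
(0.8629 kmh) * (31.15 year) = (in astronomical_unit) 0.001574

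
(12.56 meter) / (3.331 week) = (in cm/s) 0.0006235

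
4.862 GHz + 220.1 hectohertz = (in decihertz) 4.862e+10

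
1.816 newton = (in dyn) 1.816e+05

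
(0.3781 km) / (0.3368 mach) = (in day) 3.816e-05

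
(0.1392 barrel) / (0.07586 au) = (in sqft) 2.099e-11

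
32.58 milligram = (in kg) 3.258e-05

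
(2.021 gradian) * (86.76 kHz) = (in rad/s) 2754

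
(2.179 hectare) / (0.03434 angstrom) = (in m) 6.345e+15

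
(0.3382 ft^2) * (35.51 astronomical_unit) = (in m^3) 1.669e+11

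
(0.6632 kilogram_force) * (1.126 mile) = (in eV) 7.356e+22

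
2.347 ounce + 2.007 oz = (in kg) 0.1234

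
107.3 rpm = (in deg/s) 643.8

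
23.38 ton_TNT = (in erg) 9.782e+17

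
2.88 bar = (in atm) 2.842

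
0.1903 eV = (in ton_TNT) 7.287e-30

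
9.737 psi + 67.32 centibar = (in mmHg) 1008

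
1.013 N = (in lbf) 0.2277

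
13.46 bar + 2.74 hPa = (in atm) 13.29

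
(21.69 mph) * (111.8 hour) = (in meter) 3.903e+06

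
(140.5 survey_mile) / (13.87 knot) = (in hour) 8.803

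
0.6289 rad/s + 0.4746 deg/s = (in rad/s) 0.6372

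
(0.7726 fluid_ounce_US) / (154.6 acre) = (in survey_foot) 1.198e-10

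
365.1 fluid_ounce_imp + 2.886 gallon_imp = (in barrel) 0.1478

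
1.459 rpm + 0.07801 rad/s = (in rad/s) 0.2308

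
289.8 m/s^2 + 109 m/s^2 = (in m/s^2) 398.8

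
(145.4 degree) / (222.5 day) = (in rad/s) 1.32e-07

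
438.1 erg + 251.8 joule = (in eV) 1.572e+21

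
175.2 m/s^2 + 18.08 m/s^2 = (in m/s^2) 193.3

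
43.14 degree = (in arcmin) 2588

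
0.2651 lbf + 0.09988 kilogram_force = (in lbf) 0.4853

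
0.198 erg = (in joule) 1.98e-08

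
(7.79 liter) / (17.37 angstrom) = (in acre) 1108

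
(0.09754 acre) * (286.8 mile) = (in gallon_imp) 4.008e+10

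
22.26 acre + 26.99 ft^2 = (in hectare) 9.009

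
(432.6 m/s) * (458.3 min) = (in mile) 7392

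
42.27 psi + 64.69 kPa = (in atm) 3.515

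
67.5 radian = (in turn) 10.74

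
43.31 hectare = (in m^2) 4.331e+05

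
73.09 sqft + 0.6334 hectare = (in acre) 1.567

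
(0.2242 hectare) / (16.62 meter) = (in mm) 1.349e+05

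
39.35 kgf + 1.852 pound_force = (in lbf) 88.6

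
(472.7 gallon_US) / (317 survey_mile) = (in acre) 8.667e-10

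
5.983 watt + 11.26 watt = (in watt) 17.24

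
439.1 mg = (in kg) 0.0004391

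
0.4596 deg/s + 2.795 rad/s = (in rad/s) 2.803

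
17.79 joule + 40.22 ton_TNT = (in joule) 1.683e+11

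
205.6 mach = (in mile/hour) 1.566e+05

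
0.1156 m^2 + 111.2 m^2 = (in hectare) 0.01113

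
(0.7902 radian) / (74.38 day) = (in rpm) 1.174e-06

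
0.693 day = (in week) 0.099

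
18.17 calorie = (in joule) 76.02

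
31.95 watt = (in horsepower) 0.04285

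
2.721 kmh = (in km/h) 2.721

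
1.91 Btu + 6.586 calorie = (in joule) 2043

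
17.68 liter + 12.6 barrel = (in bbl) 12.71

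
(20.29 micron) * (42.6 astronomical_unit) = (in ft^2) 1.392e+09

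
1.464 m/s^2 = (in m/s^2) 1.464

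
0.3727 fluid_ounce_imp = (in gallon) 0.002797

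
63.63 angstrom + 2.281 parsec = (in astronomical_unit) 4.705e+05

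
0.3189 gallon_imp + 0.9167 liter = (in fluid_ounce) 80.02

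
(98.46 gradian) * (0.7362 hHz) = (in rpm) 1087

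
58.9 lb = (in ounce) 942.4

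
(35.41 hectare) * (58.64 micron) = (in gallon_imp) 4568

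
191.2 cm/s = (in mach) 0.005615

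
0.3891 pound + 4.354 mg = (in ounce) 6.226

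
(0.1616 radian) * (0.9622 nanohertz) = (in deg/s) 8.909e-09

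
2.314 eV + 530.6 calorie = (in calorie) 530.6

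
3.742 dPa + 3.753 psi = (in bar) 0.2588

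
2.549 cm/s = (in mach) 7.486e-05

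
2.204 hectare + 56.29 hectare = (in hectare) 58.49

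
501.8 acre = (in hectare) 203.1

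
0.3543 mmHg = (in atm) 0.0004662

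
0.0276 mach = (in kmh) 33.83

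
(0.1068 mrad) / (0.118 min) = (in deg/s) 0.0008643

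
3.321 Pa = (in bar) 3.321e-05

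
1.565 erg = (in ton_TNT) 3.74e-17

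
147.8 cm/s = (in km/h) 5.321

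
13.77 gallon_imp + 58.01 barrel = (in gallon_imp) 2043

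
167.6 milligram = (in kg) 0.0001676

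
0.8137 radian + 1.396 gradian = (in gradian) 53.2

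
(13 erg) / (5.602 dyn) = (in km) 2.321e-05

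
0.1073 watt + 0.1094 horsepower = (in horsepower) 0.1095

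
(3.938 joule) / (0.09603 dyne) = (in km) 4101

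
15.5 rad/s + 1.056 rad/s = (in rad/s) 16.56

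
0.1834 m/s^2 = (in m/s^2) 0.1834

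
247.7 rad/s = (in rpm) 2365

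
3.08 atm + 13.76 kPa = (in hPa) 3258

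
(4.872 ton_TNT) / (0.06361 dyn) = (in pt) 9.084e+19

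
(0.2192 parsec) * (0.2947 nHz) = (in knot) 3.875e+06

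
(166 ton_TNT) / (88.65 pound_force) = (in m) 1.761e+09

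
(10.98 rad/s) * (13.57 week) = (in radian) 9.011e+07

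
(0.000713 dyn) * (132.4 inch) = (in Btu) 2.273e-11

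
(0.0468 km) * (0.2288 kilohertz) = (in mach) 31.45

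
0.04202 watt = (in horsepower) 5.635e-05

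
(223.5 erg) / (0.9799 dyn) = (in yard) 2.494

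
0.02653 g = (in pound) 5.849e-05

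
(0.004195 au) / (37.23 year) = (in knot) 1.039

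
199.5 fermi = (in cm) 1.995e-11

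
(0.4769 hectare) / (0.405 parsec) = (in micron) 3.816e-07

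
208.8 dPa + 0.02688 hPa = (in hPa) 0.2357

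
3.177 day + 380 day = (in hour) 9196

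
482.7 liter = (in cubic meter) 0.4827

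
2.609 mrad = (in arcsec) 538.1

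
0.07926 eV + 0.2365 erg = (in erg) 0.2365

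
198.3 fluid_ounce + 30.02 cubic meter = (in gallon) 7932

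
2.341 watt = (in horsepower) 0.003139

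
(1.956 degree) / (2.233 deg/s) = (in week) 1.448e-06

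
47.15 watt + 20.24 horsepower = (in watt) 1.514e+04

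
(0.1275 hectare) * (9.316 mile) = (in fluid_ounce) 6.464e+11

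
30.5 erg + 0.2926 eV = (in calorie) 7.29e-07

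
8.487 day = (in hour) 203.7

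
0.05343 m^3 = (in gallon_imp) 11.75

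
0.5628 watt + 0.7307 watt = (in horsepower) 0.001735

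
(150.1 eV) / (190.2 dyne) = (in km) 1.264e-17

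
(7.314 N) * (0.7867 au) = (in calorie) 2.057e+11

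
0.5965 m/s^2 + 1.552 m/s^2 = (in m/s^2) 2.149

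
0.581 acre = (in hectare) 0.2351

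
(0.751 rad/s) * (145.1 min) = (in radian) 6538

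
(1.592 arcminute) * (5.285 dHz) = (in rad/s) 0.0002447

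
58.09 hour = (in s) 2.091e+05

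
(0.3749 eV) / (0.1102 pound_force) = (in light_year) 1.295e-35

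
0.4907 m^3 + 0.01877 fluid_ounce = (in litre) 490.7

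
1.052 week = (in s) 6.362e+05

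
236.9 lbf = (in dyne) 1.054e+08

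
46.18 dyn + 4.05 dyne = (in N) 0.0005023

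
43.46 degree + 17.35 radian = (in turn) 2.882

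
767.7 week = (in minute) 7.738e+06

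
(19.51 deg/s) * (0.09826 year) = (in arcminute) 3.627e+09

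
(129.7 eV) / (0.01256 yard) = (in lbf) 4.068e-16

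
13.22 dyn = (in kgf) 1.348e-05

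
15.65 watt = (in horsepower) 0.02099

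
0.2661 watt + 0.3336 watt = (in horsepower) 0.0008042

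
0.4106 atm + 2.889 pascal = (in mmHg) 312.1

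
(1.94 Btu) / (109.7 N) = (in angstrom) 1.866e+11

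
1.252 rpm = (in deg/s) 7.512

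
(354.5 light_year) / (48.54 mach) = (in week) 3.355e+08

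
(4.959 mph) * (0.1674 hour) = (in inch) 5.26e+04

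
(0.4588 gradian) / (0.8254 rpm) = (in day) 9.65e-07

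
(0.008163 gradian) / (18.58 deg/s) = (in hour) 1.098e-07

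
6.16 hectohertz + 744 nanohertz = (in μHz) 6.16e+08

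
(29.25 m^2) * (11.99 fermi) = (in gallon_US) 9.265e-11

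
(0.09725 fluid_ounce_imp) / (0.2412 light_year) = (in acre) 2.992e-25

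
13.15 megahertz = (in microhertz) 1.315e+13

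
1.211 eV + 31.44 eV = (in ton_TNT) 1.25e-27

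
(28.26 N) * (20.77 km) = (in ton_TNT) 0.0001403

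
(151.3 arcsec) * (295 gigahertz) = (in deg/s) 1.24e+10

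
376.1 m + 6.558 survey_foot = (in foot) 1240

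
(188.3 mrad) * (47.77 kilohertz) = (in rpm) 8.59e+04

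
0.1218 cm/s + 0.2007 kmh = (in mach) 0.0001673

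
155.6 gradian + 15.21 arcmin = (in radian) 2.449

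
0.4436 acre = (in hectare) 0.1795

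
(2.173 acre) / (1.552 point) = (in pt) 4.553e+10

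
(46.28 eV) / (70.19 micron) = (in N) 1.056e-13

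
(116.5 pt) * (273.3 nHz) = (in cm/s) 1.123e-06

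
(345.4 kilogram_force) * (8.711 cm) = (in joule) 295.1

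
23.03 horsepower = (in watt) 1.717e+04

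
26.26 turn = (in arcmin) 5.672e+05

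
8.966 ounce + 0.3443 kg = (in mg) 5.985e+05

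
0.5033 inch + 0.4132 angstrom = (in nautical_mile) 6.903e-06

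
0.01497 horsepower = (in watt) 11.16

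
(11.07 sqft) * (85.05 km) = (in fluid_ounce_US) 2.958e+09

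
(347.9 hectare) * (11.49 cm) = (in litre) 3.997e+08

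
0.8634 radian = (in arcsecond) 1.781e+05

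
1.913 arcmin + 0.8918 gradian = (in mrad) 14.56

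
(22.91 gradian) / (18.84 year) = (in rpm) 5.784e-09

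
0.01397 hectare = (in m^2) 139.7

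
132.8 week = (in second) 8.032e+07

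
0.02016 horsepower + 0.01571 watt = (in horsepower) 0.02018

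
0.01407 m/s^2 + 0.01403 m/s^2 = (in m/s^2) 0.0281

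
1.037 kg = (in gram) 1037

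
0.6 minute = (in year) 1.142e-06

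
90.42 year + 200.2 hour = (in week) 4716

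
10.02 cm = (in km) 0.0001002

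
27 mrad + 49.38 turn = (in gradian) 1.975e+04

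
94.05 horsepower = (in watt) 7.013e+04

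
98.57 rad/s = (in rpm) 941.3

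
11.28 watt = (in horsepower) 0.01513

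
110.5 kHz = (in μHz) 1.105e+11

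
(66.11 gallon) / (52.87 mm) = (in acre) 0.00117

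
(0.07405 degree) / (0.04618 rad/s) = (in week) 4.627e-08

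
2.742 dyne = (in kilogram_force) 2.796e-06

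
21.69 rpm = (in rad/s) 2.271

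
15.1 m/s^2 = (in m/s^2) 15.1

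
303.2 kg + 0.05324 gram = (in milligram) 3.032e+08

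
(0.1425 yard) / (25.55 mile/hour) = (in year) 3.617e-10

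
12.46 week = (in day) 87.22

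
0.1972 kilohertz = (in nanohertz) 1.972e+11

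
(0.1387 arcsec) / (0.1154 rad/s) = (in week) 9.635e-12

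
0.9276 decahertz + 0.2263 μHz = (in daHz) 0.9276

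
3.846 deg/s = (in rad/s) 0.06713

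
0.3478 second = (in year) 1.103e-08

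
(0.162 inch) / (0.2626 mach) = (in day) 5.326e-10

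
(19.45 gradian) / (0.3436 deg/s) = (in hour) 0.01415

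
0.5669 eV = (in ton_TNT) 2.171e-29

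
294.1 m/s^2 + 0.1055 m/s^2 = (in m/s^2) 294.2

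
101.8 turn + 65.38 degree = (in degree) 3.671e+04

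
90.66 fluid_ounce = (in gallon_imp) 0.5898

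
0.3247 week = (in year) 0.006227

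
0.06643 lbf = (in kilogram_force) 0.03013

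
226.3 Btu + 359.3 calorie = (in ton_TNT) 5.742e-05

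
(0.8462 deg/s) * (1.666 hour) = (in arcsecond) 1.827e+07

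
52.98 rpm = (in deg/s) 317.9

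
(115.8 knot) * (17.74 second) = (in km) 1.057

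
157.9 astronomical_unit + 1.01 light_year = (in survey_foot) 3.143e+16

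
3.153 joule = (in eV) 1.968e+19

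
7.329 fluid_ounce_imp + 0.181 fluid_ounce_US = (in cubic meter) 0.0002136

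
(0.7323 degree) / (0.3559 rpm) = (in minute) 0.005716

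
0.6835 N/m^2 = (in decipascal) 6.835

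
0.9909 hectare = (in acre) 2.449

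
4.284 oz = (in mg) 1.214e+05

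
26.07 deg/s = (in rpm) 4.345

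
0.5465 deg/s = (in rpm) 0.09108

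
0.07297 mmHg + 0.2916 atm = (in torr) 221.7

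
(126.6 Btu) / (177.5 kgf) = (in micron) 7.673e+07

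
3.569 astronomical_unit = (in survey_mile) 3.318e+08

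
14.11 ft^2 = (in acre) 0.0003239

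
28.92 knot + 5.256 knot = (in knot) 34.18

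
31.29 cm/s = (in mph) 0.6999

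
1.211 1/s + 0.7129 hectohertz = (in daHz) 7.25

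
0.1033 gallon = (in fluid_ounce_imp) 13.76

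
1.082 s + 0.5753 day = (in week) 0.08219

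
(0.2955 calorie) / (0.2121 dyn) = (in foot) 1.912e+06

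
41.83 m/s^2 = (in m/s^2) 41.83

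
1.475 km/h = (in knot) 0.7964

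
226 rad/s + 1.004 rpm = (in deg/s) 1.295e+04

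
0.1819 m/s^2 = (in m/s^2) 0.1819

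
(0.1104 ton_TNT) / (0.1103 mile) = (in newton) 2.602e+06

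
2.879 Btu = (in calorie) 726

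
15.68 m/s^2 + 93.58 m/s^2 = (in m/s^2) 109.3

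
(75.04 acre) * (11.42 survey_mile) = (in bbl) 3.51e+10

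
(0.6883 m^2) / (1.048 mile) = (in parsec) 1.323e-20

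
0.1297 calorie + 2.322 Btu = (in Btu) 2.323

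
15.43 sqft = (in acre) 0.0003542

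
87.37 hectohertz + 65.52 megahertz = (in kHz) 6.553e+04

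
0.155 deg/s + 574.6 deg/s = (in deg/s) 574.8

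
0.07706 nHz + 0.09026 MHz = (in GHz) 9.026e-05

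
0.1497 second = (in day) 1.733e-06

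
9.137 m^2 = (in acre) 0.002258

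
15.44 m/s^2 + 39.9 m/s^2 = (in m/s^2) 55.34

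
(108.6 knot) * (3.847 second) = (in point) 6.092e+05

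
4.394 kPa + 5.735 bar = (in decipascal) 5.779e+06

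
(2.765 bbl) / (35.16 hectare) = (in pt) 0.003544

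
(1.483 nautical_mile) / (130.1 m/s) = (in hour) 0.005864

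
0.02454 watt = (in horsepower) 3.291e-05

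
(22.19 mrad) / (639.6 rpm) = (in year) 1.051e-11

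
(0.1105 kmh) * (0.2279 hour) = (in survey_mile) 0.01565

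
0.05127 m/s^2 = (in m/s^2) 0.05127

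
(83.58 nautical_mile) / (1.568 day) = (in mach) 0.003356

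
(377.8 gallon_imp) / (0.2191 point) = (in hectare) 2.222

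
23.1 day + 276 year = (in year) 276.1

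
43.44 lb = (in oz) 695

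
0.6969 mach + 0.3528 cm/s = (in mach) 0.6969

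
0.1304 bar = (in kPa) 13.04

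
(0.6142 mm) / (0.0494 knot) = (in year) 7.664e-10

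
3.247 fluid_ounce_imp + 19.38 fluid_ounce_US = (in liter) 0.6654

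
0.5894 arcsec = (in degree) 0.0001637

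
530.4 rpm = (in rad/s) 55.54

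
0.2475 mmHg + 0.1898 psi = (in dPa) 1.342e+04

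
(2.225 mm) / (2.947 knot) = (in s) 0.001468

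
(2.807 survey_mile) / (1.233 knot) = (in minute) 118.7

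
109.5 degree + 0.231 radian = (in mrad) 2142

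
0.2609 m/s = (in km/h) 0.9392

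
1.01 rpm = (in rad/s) 0.1058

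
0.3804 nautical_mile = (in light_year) 7.447e-14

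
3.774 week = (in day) 26.42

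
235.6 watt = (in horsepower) 0.3159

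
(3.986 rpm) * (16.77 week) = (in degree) 2.426e+08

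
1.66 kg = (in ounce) 58.55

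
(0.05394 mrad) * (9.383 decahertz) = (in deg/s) 0.29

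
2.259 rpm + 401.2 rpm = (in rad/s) 42.25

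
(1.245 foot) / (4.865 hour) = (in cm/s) 0.002167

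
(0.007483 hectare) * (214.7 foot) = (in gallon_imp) 1.077e+06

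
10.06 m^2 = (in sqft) 108.3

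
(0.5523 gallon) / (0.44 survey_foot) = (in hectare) 1.559e-06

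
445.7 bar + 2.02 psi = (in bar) 445.8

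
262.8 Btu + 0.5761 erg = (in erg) 2.773e+12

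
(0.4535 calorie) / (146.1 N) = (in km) 1.299e-05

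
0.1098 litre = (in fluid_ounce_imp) 3.864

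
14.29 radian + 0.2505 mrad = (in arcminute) 4.913e+04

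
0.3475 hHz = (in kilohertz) 0.03475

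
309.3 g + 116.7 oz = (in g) 3618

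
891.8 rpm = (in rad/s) 93.39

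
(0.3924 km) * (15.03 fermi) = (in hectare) 5.898e-16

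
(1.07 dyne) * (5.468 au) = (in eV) 5.463e+25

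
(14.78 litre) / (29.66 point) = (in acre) 0.000349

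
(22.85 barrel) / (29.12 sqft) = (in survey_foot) 4.406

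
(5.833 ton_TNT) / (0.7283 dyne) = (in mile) 2.082e+12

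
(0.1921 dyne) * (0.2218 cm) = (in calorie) 1.018e-09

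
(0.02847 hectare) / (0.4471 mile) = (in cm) 39.57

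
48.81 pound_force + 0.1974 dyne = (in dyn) 2.171e+07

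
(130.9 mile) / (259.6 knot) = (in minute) 26.29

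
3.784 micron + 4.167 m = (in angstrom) 4.167e+10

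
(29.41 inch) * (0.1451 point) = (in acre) 9.449e-09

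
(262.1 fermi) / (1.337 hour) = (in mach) 1.599e-19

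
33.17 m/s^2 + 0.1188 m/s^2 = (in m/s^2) 33.29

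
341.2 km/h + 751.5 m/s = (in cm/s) 8.463e+04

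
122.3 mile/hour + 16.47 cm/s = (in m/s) 54.84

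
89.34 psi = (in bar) 6.16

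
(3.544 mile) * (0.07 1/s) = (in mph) 893.1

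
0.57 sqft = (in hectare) 5.295e-06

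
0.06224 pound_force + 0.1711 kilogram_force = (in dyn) 1.955e+05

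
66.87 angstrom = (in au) 4.47e-20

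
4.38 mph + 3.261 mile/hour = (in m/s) 3.416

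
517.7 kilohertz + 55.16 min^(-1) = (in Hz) 5.177e+05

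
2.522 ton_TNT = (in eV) 6.586e+28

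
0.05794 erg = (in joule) 5.794e-09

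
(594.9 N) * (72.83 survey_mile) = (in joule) 6.973e+07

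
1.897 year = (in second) 5.982e+07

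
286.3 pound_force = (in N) 1274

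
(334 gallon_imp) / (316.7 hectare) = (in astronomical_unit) 3.205e-18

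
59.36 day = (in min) 8.548e+04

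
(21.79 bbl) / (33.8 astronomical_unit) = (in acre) 1.693e-16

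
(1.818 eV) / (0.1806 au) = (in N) 1.078e-29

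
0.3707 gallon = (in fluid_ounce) 47.45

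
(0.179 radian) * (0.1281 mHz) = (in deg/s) 0.001314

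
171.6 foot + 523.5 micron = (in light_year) 5.529e-15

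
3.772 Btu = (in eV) 2.484e+22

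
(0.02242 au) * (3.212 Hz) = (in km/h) 3.878e+10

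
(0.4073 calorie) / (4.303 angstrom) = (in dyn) 3.96e+14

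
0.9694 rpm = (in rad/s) 0.1015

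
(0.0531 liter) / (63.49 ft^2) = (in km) 9.002e-09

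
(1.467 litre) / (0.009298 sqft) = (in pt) 4814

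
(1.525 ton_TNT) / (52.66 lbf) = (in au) 0.0001821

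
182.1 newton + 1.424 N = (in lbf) 41.26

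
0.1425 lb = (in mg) 6.464e+04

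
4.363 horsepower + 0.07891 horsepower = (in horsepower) 4.442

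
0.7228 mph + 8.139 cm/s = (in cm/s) 40.45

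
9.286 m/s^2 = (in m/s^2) 9.286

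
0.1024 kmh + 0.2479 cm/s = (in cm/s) 3.092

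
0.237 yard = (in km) 0.0002167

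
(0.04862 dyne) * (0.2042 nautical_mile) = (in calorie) 4.395e-05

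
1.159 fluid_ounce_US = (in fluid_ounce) 1.159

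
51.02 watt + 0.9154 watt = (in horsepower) 0.06965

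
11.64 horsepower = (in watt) 8680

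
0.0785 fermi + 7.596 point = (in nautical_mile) 1.447e-06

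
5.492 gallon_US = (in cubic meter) 0.02079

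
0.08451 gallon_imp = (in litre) 0.3842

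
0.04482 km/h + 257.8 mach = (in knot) 1.706e+05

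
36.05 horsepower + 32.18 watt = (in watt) 2.691e+04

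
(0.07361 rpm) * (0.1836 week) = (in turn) 136.2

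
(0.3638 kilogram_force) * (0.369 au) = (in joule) 1.969e+11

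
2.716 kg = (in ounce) 95.8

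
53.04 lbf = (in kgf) 24.06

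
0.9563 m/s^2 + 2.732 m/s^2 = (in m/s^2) 3.688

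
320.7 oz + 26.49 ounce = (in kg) 9.843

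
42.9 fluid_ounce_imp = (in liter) 1.219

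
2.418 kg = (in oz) 85.29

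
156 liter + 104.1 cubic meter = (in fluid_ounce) 3.525e+06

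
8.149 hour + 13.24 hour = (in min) 1283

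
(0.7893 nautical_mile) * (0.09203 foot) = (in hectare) 0.0041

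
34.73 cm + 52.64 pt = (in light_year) 3.867e-17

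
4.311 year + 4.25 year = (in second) 2.7e+08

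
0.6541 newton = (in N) 0.6541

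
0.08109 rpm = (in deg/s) 0.4865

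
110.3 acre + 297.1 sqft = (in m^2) 4.464e+05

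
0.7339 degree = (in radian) 0.01281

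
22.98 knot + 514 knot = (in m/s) 276.2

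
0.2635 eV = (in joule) 4.222e-20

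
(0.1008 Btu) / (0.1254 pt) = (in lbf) 5.404e+05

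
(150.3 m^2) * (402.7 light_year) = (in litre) 5.726e+23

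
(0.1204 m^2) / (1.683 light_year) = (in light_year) 7.993e-34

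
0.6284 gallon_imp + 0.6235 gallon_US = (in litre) 5.217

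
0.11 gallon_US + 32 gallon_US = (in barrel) 0.7645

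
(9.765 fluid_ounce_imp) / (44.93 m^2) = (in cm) 0.0006175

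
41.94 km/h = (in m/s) 11.65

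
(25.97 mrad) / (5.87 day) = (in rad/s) 5.121e-08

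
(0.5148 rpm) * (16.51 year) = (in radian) 2.807e+07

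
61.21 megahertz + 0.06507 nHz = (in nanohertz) 6.121e+16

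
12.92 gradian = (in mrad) 202.9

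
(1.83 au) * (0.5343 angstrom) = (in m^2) 14.63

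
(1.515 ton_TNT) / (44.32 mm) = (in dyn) 1.43e+16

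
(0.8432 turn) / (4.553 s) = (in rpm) 11.11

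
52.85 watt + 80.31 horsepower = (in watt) 5.994e+04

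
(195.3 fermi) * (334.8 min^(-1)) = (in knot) 2.118e-12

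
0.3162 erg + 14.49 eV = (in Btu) 2.997e-11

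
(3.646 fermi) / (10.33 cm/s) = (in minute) 5.883e-16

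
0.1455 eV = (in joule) 2.331e-20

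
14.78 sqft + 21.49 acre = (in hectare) 8.697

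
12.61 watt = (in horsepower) 0.01691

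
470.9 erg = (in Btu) 4.463e-08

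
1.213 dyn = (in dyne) 1.213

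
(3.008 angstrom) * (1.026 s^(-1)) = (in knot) 5.999e-10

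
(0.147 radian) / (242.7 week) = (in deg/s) 5.738e-08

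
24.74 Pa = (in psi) 0.003588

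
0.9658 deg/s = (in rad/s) 0.01686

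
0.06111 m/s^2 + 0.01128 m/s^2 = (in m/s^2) 0.07239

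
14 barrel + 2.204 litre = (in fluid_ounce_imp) 7.842e+04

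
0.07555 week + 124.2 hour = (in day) 5.704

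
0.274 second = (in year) 8.688e-09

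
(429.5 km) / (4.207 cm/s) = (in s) 1.021e+07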